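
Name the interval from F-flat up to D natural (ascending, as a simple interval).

Counting letters F–G–A–B–C–D gives a sixth.
Fb→D = 10 semitones, 1 wider than the major sixth (9), so augmented.

augmented sixth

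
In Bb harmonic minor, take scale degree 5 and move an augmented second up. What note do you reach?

G#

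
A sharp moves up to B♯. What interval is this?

major second

Counting letters A–B gives a second.
A#→B# = 2 semitones, exactly the major second.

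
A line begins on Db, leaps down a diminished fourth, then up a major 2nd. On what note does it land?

A diminished fourth down from Db is A (letter A, 4 semitones down).
A major second up from A is B (letter B, 2 semitones up).

B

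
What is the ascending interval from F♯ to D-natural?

minor sixth

Counting letters F–G–A–B–C–D gives a sixth.
F#→D = 8 semitones, 1 narrower than the major sixth (9), so minor.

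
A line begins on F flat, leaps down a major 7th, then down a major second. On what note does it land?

Fbb

A major seventh down from Fb is Gbb (letter G, 11 semitones down).
A major second down from Gbb is Fbb (letter F, 2 semitones down).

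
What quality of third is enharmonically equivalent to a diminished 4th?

A diminished fourth spans 4 semitones.
A third spanning 4 semitones is major (the major third is 4).

major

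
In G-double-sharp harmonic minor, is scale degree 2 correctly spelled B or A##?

Each scale degree takes a distinct letter name. Degree 2 of a scale on G must use the letter A.
A## and B are enharmonically the same pitch, but only A## uses the letter A, so it is the correct spelling here.

A##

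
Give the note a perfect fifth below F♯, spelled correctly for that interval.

A fifth below F lands on the letter B.
A perfect fifth spans 7 semitones, so F# moves to pitch class 11. On the letter B that is B.

B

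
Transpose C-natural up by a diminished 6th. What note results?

C up a major sixth is A, so the target letter is A.
From C, a diminished sixth is 7 semitones up: Abb.

Abb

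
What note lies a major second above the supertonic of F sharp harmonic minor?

The supertonic of F# harmonic minor is G#.
A major second (2 semitones) above G# lands on the letter A, giving A#.

A#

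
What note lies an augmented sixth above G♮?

A sixth above G lands on the letter E.
An augmented sixth spans 10 semitones, so G moves to pitch class 5. On the letter E that is E#.

E#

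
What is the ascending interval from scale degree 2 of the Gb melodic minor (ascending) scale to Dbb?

Scale degree 2 of Gb melodic minor (ascending) is Ab.
Ab up to Dbb: letters A→D make it a fourth; 4 semitones makes it diminished.

diminished fourth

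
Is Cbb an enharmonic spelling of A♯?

Cbb is pitch class 10; A# is pitch class 10.
All spellings map to pitch class 10, so they are enharmonically equivalent.

Yes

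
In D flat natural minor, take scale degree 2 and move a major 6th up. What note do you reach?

C

Scale degree 2 of Db natural minor is Eb.
A major sixth (9 semitones) above Eb lands on the letter C, giving C.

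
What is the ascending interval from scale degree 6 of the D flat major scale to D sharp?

Scale degree 6 of Db major is Bb.
Bb up to D#: letters B→D make it a third; 5 semitones makes it augmented.

augmented third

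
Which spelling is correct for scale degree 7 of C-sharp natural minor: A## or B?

Each scale degree takes a distinct letter name. Degree 7 of a scale on C must use the letter B.
B and A## are enharmonically the same pitch, but only B uses the letter B, so it is the correct spelling here.

B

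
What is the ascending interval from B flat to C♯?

augmented second

Counting letters B–C gives a second.
Bb→C# = 3 semitones, 1 wider than the major second (2), so augmented.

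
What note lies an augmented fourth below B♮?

F

A fourth below B lands on the letter F.
An augmented fourth spans 6 semitones, so B moves to pitch class 5. On the letter F that is F.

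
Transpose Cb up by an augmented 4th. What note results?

A fourth above C lands on the letter F.
An augmented fourth spans 6 semitones, so Cb moves to pitch class 5. On the letter F that is F.

F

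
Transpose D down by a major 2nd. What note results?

C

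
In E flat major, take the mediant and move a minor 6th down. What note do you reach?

B

The mediant of Eb major is G.
A minor sixth (8 semitones) below G lands on the letter B, giving B.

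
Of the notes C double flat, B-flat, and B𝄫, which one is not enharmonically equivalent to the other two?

In 12-tone equal temperament, enharmonic equivalents share a pitch class. Cbb is pitch class 10; Bb is pitch class 10; Bbb is pitch class 9.
Cbb and Bb share pitch class 10, while Bbb is pitch class 9.

Bbb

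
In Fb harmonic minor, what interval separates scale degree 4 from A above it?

augmented seventh

Scale degree 4 of Fb harmonic minor is Bbb.
Bbb up to A: letters B→A make it a seventh; 12 semitones makes it augmented.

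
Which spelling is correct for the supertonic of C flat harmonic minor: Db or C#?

Each scale degree takes a distinct letter name. Degree 2 of a scale on C must use the letter D.
Db and C# are enharmonically the same pitch, but only Db uses the letter D, so it is the correct spelling here.

Db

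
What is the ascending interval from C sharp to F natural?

The letter names run C→F, a span of 3 letter steps, so the interval is some kind of fourth.
C# to F is 4 semitones. A perfect fourth is 5, so 4 makes it diminished.

diminished fourth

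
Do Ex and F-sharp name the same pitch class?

Yes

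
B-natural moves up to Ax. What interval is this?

augmented seventh

Counting letters B–C–D–E–F–G–A gives a seventh.
B→A## = 12 semitones, 1 wider than the major seventh (11), so augmented.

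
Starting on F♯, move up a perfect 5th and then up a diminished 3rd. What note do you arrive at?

Eb

A perfect fifth up from F# is C# (letter C, 7 semitones up).
A diminished third up from C# is Eb (letter E, 2 semitones up).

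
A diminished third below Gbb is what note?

A third below G lands on the letter E.
A diminished third spans 2 semitones, so Gbb moves to pitch class 3. On the letter E that is Eb.

Eb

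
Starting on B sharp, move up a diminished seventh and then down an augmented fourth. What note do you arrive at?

Eb

A diminished seventh up from B# is A (letter A, 9 semitones up).
An augmented fourth down from A is Eb (letter E, 6 semitones down).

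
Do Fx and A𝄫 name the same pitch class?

Yes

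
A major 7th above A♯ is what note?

A up a major seventh is G#, so the target letter is G.
From A#, a major seventh is 11 semitones up: G##.

G##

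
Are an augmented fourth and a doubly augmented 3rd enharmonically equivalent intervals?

Yes

An augmented fourth spans 6 semitones; a doubly augmented third spans 6.
They are enharmonically equivalent.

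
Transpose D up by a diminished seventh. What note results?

Cb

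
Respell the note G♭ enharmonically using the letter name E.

E##

Gb is pitch class 6. The letter E alone is pitch class 4.
To reach pitch class 6 from E requires an offset of +2 semitones, i.e. double sharp: E##.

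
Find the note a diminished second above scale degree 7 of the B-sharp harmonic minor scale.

B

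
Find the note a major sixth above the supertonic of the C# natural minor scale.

B#

The supertonic of C# natural minor is D#.
A major sixth (9 semitones) above D# lands on the letter B, giving B#.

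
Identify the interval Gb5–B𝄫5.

Counting letters G–A–B gives a third.
Gb→Bbb = 3 semitones, 1 narrower than the major third (4), so minor.

minor third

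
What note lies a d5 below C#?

A fifth below C lands on the letter F.
A diminished fifth spans 6 semitones, so C# moves to pitch class 7. On the letter F that is F##.

F##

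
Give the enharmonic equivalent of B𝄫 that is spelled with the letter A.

Bbb is pitch class 9. The letter A alone is pitch class 9.
Pitch class 9 on A needs no accidental: A.

A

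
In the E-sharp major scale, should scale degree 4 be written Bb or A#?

Each scale degree takes a distinct letter name. Degree 4 of a scale on E must use the letter A.
A# and Bb are enharmonically the same pitch, but only A# uses the letter A, so it is the correct spelling here.

A#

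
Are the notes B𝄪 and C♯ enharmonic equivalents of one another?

Yes

B## = pitch class 1 and C# = pitch class 1 — the same pitch class, so they are enharmonic equivalents.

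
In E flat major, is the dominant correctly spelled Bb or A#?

Each scale degree takes a distinct letter name. Degree 5 of a scale on E must use the letter B.
Bb and A# are enharmonically the same pitch, but only Bb uses the letter B, so it is the correct spelling here.

Bb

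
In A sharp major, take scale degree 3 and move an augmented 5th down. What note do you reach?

F#

Scale degree 3 of A# major is C##.
An augmented fifth (8 semitones) below C## lands on the letter F, giving F#.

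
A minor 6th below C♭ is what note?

C down a major sixth is Eb, so the target letter is E.
From Cb, a minor sixth is 8 semitones down: Eb.

Eb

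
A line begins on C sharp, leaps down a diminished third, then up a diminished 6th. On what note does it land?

F#

A diminished third down from C# is A## (letter A, 2 semitones down).
A diminished sixth up from A## is F# (letter F, 7 semitones up).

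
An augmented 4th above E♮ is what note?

A#

A fourth above E lands on the letter A.
An augmented fourth spans 6 semitones, so E moves to pitch class 10. On the letter A that is A#.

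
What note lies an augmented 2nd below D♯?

C

D down a major second is C, so the target letter is C.
From D#, an augmented second is 3 semitones down: C.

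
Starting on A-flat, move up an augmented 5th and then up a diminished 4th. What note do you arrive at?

Ab

An augmented fifth up from Ab is E (letter E, 8 semitones up).
A diminished fourth up from E is Ab (letter A, 4 semitones up).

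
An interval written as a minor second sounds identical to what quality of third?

doubly diminished

A minor second spans 1 semitone.
A third spanning 1 semitone is doubly diminished (the major third is 4).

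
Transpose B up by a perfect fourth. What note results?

E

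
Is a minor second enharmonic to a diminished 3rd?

No

A minor second spans 1 semitone; a diminished third spans 2.
The spans differ, so they are not enharmonic equivalents.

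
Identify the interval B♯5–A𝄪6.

Counting letters B–C–D–E–F–G–A gives a seventh.
B#→A## = 11 semitones, exactly the major seventh.

major seventh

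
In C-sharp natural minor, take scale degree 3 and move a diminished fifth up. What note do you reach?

Scale degree 3 of C# natural minor is E.
A diminished fifth (6 semitones) above E lands on the letter B, giving Bb.

Bb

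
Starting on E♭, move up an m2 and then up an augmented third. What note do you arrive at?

A minor second up from Eb is Fb (letter F, 1 semitone up).
An augmented third up from Fb is A (letter A, 5 semitones up).

A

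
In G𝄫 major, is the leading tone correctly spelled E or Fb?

Fb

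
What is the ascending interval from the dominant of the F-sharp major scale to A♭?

diminished sixth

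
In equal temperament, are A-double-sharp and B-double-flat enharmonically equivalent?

Two spellings are enharmonically equivalent only if they share a pitch class.
Here A## → 11, Bbb → 9; 9 ≠ 11, so they are not.

No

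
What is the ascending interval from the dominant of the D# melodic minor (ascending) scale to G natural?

diminished seventh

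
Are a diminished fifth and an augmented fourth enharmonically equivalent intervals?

A diminished fifth spans 6 semitones; an augmented fourth spans 6.
They are enharmonically equivalent.

Yes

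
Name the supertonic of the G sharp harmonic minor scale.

Degree 2 takes the letter 1 step above G, which is A.
In harmonic minor, degree 2 sits 2 semitones above the tonic. G# + 2 semitones is pitch class 10, spelled on A as A#.

A#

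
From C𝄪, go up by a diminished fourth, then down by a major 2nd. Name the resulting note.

E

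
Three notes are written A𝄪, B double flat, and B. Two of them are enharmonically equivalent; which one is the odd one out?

Bbb

In 12-tone equal temperament, enharmonic equivalents share a pitch class. A## is pitch class 11; Bbb is pitch class 9; B is pitch class 11.
A## and B share pitch class 11, while Bbb is pitch class 9.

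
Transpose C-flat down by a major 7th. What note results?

A seventh below C lands on the letter D.
A major seventh spans 11 semitones, so Cb moves to pitch class 0. On the letter D that is Dbb.

Dbb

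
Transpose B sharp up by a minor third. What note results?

D#

B up a major third is D#, so the target letter is D.
From B#, a minor third is 3 semitones up: D#.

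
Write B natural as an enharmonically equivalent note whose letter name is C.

Plain C sits 1 semitone above B, so on the letter C the same pitch needs a flat: Cb.

Cb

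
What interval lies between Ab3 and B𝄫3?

The letter names run A→B, a span of 1 letter step, so the interval is some kind of second.
Ab to Bbb is 1 semitone. A major second is 2, so 1 makes it minor.

minor second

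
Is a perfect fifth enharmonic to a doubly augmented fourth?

A perfect fifth spans 7 semitones; a doubly augmented fourth spans 7.
They are enharmonically equivalent.

Yes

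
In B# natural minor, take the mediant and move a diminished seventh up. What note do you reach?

C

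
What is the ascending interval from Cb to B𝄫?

minor seventh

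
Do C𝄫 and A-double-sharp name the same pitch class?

Two spellings are enharmonically equivalent only if they share a pitch class.
Here Cbb → 10, A## → 11; 10 ≠ 11, so they are not.

No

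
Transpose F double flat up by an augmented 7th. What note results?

F up a major seventh is E, so the target letter is E.
From Fbb, an augmented seventh is 12 semitones up: Eb.

Eb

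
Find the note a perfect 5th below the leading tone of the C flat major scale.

The leading tone of Cb major is Bb.
A perfect fifth (7 semitones) below Bb lands on the letter E, giving Eb.

Eb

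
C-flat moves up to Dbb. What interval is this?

Counting letters C–D gives a second.
Cb→Dbb = 1 semitone, 1 narrower than the major second (2), so minor.

minor second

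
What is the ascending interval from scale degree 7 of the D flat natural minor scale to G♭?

perfect fifth

Scale degree 7 of Db natural minor is Cb.
Cb up to Gb: letters C→G make it a fifth; 7 semitones makes it perfect.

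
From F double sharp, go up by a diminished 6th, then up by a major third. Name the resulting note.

A diminished sixth up from F## is D (letter D, 7 semitones up).
A major third up from D is F# (letter F, 4 semitones up).

F#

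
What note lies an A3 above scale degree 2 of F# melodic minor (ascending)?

B##

Scale degree 2 of F# melodic minor (ascending) is G#.
An augmented third (5 semitones) above G# lands on the letter B, giving B##.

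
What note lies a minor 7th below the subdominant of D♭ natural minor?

The subdominant of Db natural minor is Gb.
A minor seventh (10 semitones) below Gb lands on the letter A, giving Ab.

Ab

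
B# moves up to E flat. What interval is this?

Counting letters B–C–D–E gives a fourth.
B#→Eb = 3 semitones, 2 narrower than the perfect fourth (5), so doubly diminished.

doubly diminished fourth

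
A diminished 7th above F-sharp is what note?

Eb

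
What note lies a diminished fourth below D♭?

A

D down a perfect fourth is A, so the target letter is A.
From Db, a diminished fourth is 4 semitones down: A.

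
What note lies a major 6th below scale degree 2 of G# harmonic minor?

Scale degree 2 of G# harmonic minor is A#.
A major sixth (9 semitones) below A# lands on the letter C, giving C#.

C#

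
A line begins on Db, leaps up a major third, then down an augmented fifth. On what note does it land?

Bbb

A major third up from Db is F (letter F, 4 semitones up).
An augmented fifth down from F is Bbb (letter B, 8 semitones down).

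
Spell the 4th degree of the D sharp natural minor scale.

G#

The D# natural minor scale runs D# E# F# G# A# B C#.
Degree 4 is G#.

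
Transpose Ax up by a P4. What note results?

D##

A fourth above A lands on the letter D.
A perfect fourth spans 5 semitones, so A## moves to pitch class 4. On the letter D that is D##.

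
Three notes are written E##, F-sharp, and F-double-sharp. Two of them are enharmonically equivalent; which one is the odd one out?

In 12-tone equal temperament, enharmonic equivalents share a pitch class. E## is pitch class 6; F# is pitch class 6; F## is pitch class 7.
E## and F# share pitch class 6, while F## is pitch class 7.

F##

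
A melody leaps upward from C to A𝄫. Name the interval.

Counting letters C–D–E–F–G–A gives a sixth.
C→Abb = 7 semitones, 2 narrower than the major sixth (9), so diminished.

diminished sixth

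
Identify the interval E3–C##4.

augmented sixth

Counting letters E–F–G–A–B–C gives a sixth.
E→C## = 10 semitones, 1 wider than the major sixth (9), so augmented.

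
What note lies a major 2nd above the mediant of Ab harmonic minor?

Db

The mediant of Ab harmonic minor is Cb.
A major second (2 semitones) above Cb lands on the letter D, giving Db.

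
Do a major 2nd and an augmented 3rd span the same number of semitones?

No

A major second spans 2 semitones; an augmented third spans 5.
The spans differ, so they are not enharmonic equivalents.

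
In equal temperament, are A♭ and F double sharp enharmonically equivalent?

Ab is pitch class 8; F## is pitch class 7.
The pitch classes differ (8 vs. 7), so they are not enharmonic equivalents.

No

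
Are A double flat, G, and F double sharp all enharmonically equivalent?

Yes

Abb is pitch class 7; G is pitch class 7; F## is pitch class 7.
All spellings map to pitch class 7, so they are enharmonically equivalent.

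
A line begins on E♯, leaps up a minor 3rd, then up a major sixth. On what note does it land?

E#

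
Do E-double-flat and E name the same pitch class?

No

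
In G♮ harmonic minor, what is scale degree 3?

The G harmonic minor scale runs G A Bb C D Eb F#.
Degree 3 is Bb.

Bb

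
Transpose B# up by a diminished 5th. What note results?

B up a perfect fifth is F#, so the target letter is F.
From B#, a diminished fifth is 6 semitones up: F#.

F#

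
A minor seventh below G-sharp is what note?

A#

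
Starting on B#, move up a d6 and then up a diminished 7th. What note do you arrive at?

Fb

A diminished sixth up from B# is G (letter G, 7 semitones up).
A diminished seventh up from G is Fb (letter F, 9 semitones up).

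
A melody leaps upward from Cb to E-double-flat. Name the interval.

minor third

Counting letters C–D–E gives a third.
Cb→Ebb = 3 semitones, 1 narrower than the major third (4), so minor.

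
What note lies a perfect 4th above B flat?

B up a perfect fourth is E, so the target letter is E.
From Bb, a perfect fourth is 5 semitones up: Eb.

Eb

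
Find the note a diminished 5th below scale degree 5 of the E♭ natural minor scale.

Scale degree 5 of Eb natural minor is Bb.
A diminished fifth (6 semitones) below Bb lands on the letter E, giving E.

E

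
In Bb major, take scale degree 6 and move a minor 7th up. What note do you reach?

Scale degree 6 of Bb major is G.
A minor seventh (10 semitones) above G lands on the letter F, giving F.

F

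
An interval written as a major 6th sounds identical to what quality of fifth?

doubly augmented

A major sixth spans 9 semitones.
A fifth spanning 9 semitones is doubly augmented (the perfect fifth is 7).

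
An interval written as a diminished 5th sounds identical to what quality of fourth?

augmented

A diminished fifth spans 6 semitones.
A fourth spanning 6 semitones is augmented (the perfect fourth is 5).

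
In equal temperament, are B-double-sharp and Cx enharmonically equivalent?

No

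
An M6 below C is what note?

Eb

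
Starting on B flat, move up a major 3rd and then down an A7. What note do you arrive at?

Ebb

A major third up from Bb is D (letter D, 4 semitones up).
An augmented seventh down from D is Ebb (letter E, 12 semitones down).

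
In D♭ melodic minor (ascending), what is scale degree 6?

Degree 6 takes the letter 5 steps above D, which is B.
In melodic minor (ascending), degree 6 sits 9 semitones above the tonic. Db + 9 semitones is pitch class 10, spelled on B as Bb.

Bb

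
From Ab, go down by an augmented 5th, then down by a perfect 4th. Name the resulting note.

An augmented fifth down from Ab is Dbb (letter D, 8 semitones down).
A perfect fourth down from Dbb is Abb (letter A, 5 semitones down).

Abb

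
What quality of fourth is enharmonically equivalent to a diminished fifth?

A diminished fifth spans 6 semitones.
A fourth spanning 6 semitones is augmented (the perfect fourth is 5).

augmented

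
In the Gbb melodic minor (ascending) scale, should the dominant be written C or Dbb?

Dbb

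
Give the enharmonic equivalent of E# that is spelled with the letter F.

Plain F sits at the same pitch as E#, so on the letter F the same pitch needs a natural: F.

F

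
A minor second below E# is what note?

A second below E lands on the letter D.
A minor second spans 1 semitone, so E# moves to pitch class 4. On the letter D that is D##.

D##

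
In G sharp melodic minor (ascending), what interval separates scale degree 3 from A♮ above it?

minor seventh

Scale degree 3 of G# melodic minor (ascending) is B.
B up to A: letters B→A make it a seventh; 10 semitones makes it minor.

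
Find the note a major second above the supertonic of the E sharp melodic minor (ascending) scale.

G##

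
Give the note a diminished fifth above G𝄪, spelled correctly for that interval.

A fifth above G lands on the letter D.
A diminished fifth spans 6 semitones, so G## moves to pitch class 3. On the letter D that is D#.

D#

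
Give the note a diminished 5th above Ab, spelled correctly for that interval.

Ebb

A up a perfect fifth is E, so the target letter is E.
From Ab, a diminished fifth is 6 semitones up: Ebb.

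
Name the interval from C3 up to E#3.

augmented third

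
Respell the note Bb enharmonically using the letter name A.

Bb is pitch class 10. The letter A alone is pitch class 9.
To reach pitch class 10 from A requires an offset of +1 semitone, i.e. sharp: A#.

A#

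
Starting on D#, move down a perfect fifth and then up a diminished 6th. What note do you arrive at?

Eb

A perfect fifth down from D# is G# (letter G, 7 semitones down).
A diminished sixth up from G# is Eb (letter E, 7 semitones up).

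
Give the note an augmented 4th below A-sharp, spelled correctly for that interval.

A down a perfect fourth is E, so the target letter is E.
From A#, an augmented fourth is 6 semitones down: E.

E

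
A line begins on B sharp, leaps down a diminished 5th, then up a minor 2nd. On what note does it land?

F##

A diminished fifth down from B# is E## (letter E, 6 semitones down).
A minor second up from E## is F## (letter F, 1 semitone up).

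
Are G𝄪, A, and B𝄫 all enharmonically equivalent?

Yes

G## is pitch class 9; A is pitch class 9; Bbb is pitch class 9.
All spellings map to pitch class 9, so they are enharmonically equivalent.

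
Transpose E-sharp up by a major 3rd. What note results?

G##

A third above E lands on the letter G.
A major third spans 4 semitones, so E# moves to pitch class 9. On the letter G that is G##.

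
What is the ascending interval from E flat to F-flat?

minor second

The letter names run E→F, a span of 1 letter step, so the interval is some kind of second.
Eb to Fb is 1 semitone. A major second is 2, so 1 makes it minor.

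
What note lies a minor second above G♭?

Abb

G up a major second is A, so the target letter is A.
From Gb, a minor second is 1 semitone up: Abb.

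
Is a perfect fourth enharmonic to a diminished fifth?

No

A perfect fourth spans 5 semitones; a diminished fifth spans 6.
The spans differ, so they are not enharmonic equivalents.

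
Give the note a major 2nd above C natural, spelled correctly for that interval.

A second above C lands on the letter D.
A major second spans 2 semitones, so C moves to pitch class 2. On the letter D that is D.

D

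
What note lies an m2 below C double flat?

A second below C lands on the letter B.
A minor second spans 1 semitone, so Cbb moves to pitch class 9. On the letter B that is Bbb.

Bbb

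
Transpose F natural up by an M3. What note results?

A

A third above F lands on the letter A.
A major third spans 4 semitones, so F moves to pitch class 9. On the letter A that is A.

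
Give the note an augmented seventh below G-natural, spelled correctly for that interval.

A seventh below G lands on the letter A.
An augmented seventh spans 12 semitones, so G moves to pitch class 7. On the letter A that is Abb.

Abb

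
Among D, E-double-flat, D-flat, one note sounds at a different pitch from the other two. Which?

In 12-tone equal temperament, enharmonic equivalents share a pitch class. D is pitch class 2; Ebb is pitch class 2; Db is pitch class 1.
D and Ebb share pitch class 2, while Db is pitch class 1.

Db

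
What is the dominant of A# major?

E#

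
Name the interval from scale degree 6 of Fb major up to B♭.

major sixth

Scale degree 6 of Fb major is Db.
Db up to Bb: letters D→B make it a sixth; 9 semitones makes it major.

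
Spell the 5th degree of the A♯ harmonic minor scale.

Degree 5 takes the letter 4 steps above A, which is E.
In harmonic minor, degree 5 sits 7 semitones above the tonic. A# + 7 semitones is pitch class 5, spelled on E as E#.

E#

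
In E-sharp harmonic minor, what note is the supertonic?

F##

Degree 2 takes the letter 1 step above E, which is F.
In harmonic minor, degree 2 sits 2 semitones above the tonic. E# + 2 semitones is pitch class 7, spelled on F as F##.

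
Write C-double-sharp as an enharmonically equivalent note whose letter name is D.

D

C## is pitch class 2. The letter D alone is pitch class 2.
Pitch class 2 on D needs no accidental: D.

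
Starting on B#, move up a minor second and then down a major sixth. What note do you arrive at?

E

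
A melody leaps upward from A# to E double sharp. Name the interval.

augmented fifth

Counting letters A–B–C–D–E gives a fifth.
A#→E## = 8 semitones, 1 wider than the perfect fifth (7), so augmented.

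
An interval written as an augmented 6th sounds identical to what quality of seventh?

minor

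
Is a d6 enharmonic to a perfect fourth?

No

A diminished sixth spans 7 semitones; a perfect fourth spans 5.
The spans differ, so they are not enharmonic equivalents.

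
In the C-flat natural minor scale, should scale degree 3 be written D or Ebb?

Each scale degree takes a distinct letter name. Degree 3 of a scale on C must use the letter E.
Ebb and D are enharmonically the same pitch, but only Ebb uses the letter E, so it is the correct spelling here.

Ebb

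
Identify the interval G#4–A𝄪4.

augmented second

The letter names run G→A, a span of 1 letter step, so the interval is some kind of second.
G# to A## is 3 semitones. A major second is 2, so 3 makes it augmented.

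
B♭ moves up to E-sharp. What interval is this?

doubly augmented fourth

Counting letters B–C–D–E gives a fourth.
Bb→E# = 7 semitones, 2 wider than the perfect fourth (5), so doubly augmented.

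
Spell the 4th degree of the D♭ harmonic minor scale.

Gb

The Db harmonic minor scale runs Db Eb Fb Gb Ab Bbb C.
Degree 4 is Gb.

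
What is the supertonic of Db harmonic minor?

Eb

Degree 2 takes the letter 1 step above D, which is E.
In harmonic minor, degree 2 sits 2 semitones above the tonic. Db + 2 semitones is pitch class 3, spelled on E as Eb.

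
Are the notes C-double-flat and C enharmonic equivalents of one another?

No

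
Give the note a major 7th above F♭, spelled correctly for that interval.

Eb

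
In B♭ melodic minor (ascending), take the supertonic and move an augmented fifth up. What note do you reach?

G#

The supertonic of Bb melodic minor (ascending) is C.
An augmented fifth (8 semitones) above C lands on the letter G, giving G#.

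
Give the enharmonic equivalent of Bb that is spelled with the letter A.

A#

Plain A sits 1 semitone below Bb, so on the letter A the same pitch needs a sharp: A#.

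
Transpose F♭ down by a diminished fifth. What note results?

Bb

A fifth below F lands on the letter B.
A diminished fifth spans 6 semitones, so Fb moves to pitch class 10. On the letter B that is Bb.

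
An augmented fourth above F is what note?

F up a perfect fourth is Bb, so the target letter is B.
From F, an augmented fourth is 6 semitones up: B.

B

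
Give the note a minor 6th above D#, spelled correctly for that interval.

B

A sixth above D lands on the letter B.
A minor sixth spans 8 semitones, so D# moves to pitch class 11. On the letter B that is B.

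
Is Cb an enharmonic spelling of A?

No

Cb is pitch class 11; A is pitch class 9.
The pitch classes differ (11 vs. 9), so they are not enharmonic equivalents.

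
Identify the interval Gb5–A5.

Counting letters G–A gives a second.
Gb→A = 3 semitones, 1 wider than the major second (2), so augmented.

augmented second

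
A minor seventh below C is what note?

D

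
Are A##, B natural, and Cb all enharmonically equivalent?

Yes

A## = pitch class 11 and B = pitch class 11 and Cb = pitch class 11 — the same pitch class, so they are enharmonic equivalents.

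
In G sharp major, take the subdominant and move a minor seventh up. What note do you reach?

The subdominant of G# major is C#.
A minor seventh (10 semitones) above C# lands on the letter B, giving B.

B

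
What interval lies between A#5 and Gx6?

Counting letters A–B–C–D–E–F–G gives a seventh.
A#→G## = 11 semitones, exactly the major seventh.

major seventh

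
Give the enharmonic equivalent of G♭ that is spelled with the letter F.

Gb is pitch class 6. The letter F alone is pitch class 5.
To reach pitch class 6 from F requires an offset of +1 semitone, i.e. sharp: F#.

F#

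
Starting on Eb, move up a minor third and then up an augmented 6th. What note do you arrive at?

E

A minor third up from Eb is Gb (letter G, 3 semitones up).
An augmented sixth up from Gb is E (letter E, 10 semitones up).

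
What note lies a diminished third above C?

C up a major third is E, so the target letter is E.
From C, a diminished third is 2 semitones up: Ebb.

Ebb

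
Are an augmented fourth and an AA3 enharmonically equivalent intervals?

Yes

An augmented fourth spans 6 semitones; a doubly augmented third spans 6.
They are enharmonically equivalent.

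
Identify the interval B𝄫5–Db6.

Counting letters B–C–D gives a third.
Bbb→Db = 4 semitones, exactly the major third.

major third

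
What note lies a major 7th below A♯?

B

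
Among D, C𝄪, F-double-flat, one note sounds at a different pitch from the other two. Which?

In 12-tone equal temperament, enharmonic equivalents share a pitch class. D is pitch class 2; C## is pitch class 2; Fbb is pitch class 3.
D and C## share pitch class 2, while Fbb is pitch class 3.

Fbb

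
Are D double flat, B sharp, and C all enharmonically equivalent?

Yes

Dbb is pitch class 0; B# is pitch class 0; C is pitch class 0.
All spellings map to pitch class 0, so they are enharmonically equivalent.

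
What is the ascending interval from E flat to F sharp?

The letter names run E→F, a span of 1 letter step, so the interval is some kind of second.
Eb to F# is 3 semitones. A major second is 2, so 3 makes it augmented.

augmented second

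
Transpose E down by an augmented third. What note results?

Cb

E down a major third is C, so the target letter is C.
From E, an augmented third is 5 semitones down: Cb.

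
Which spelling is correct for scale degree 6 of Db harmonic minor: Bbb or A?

Each scale degree takes a distinct letter name. Degree 6 of a scale on D must use the letter B.
Bbb and A are enharmonically the same pitch, but only Bbb uses the letter B, so it is the correct spelling here.

Bbb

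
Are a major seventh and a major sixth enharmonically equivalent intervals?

A major seventh spans 11 semitones; a major sixth spans 9.
The spans differ, so they are not enharmonic equivalents.

No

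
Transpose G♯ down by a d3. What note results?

E##

A third below G lands on the letter E.
A diminished third spans 2 semitones, so G# moves to pitch class 6. On the letter E that is E##.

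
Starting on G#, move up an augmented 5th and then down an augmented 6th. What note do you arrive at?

F#

An augmented fifth up from G# is D## (letter D, 8 semitones up).
An augmented sixth down from D## is F# (letter F, 10 semitones down).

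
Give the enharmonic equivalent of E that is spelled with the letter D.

Plain D sits 2 semitones below E, so on the letter D the same pitch needs a double sharp: D##.

D##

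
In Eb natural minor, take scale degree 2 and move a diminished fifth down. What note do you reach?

Scale degree 2 of Eb natural minor is F.
A diminished fifth (6 semitones) below F lands on the letter B, giving B.

B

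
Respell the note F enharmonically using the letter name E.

E#

F is pitch class 5. The letter E alone is pitch class 4.
To reach pitch class 5 from E requires an offset of +1 semitone, i.e. sharp: E#.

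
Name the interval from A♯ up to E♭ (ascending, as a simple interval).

Counting letters A–B–C–D–E gives a fifth.
A#→Eb = 5 semitones, 2 narrower than the perfect fifth (7), so doubly diminished.

doubly diminished fifth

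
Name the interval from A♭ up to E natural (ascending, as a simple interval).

The letter names run A→E, a span of 4 letter steps, so the interval is some kind of fifth.
Ab to E is 8 semitones. A perfect fifth is 7, so 8 makes it augmented.

augmented fifth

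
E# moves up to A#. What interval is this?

The letter names run E→A, a span of 3 letter steps, so the interval is some kind of fourth.
E# to A# is 5 semitones. A perfect fourth is 5, so 5 makes it perfect.

perfect fourth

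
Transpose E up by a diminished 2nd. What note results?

Fb

A second above E lands on the letter F.
A diminished second spans 0 semitones, so E moves to pitch class 4. On the letter F that is Fb.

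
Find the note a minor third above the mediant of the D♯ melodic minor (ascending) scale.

The mediant of D# melodic minor (ascending) is F#.
A minor third (3 semitones) above F# lands on the letter A, giving A.

A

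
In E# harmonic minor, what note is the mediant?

The E# harmonic minor scale runs E# F## G# A# B# C# D##.
Degree 3 is G#.

G#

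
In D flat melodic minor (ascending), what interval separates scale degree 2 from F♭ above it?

Scale degree 2 of Db melodic minor (ascending) is Eb.
Eb up to Fb: letters E→F make it a second; 1 semitone makes it minor.

minor second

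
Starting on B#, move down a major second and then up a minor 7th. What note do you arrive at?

G#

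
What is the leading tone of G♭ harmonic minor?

F

Degree 7 takes the letter 6 steps above G, which is F.
In harmonic minor, degree 7 sits 11 semitones above the tonic. Gb + 11 semitones is pitch class 5, spelled on F as F.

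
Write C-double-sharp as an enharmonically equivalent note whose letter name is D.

D

Plain D sits at the same pitch as C##, so on the letter D the same pitch needs a natural: D.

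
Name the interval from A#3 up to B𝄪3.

The letter names run A→B, a span of 1 letter step, so the interval is some kind of second.
A# to B## is 3 semitones. A major second is 2, so 3 makes it augmented.

augmented second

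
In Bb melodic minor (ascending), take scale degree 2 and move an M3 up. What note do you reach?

E

Scale degree 2 of Bb melodic minor (ascending) is C.
A major third (4 semitones) above C lands on the letter E, giving E.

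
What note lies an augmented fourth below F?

F down a perfect fourth is C, so the target letter is C.
From F, an augmented fourth is 6 semitones down: Cb.

Cb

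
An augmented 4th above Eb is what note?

A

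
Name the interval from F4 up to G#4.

augmented second

Counting letters F–G gives a second.
F→G# = 3 semitones, 1 wider than the major second (2), so augmented.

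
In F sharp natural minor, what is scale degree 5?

C#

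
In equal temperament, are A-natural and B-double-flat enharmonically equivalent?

Yes

A is pitch class 9; Bbb is pitch class 9.
All spellings map to pitch class 9, so they are enharmonically equivalent.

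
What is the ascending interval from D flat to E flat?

Counting letters D–E gives a second.
Db→Eb = 2 semitones, exactly the major second.

major second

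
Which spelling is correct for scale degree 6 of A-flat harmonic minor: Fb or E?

Each scale degree takes a distinct letter name. Degree 6 of a scale on A must use the letter F.
Fb and E are enharmonically the same pitch, but only Fb uses the letter F, so it is the correct spelling here.

Fb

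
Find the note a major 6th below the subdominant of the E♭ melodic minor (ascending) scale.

Cb

The subdominant of Eb melodic minor (ascending) is Ab.
A major sixth (9 semitones) below Ab lands on the letter C, giving Cb.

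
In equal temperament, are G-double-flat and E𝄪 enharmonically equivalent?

No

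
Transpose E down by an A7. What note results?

Fb

E down a major seventh is F, so the target letter is F.
From E, an augmented seventh is 12 semitones down: Fb.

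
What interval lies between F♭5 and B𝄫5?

perfect fourth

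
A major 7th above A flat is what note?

A seventh above A lands on the letter G.
A major seventh spans 11 semitones, so Ab moves to pitch class 7. On the letter G that is G.

G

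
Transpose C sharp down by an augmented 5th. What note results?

C down a perfect fifth is F, so the target letter is F.
From C#, an augmented fifth is 8 semitones down: F.

F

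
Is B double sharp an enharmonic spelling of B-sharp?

Two spellings are enharmonically equivalent only if they share a pitch class.
Here B## → 1, B# → 0; 0 ≠ 1, so they are not.

No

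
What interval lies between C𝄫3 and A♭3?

Counting letters C–D–E–F–G–A gives a sixth.
Cbb→Ab = 10 semitones, 1 wider than the major sixth (9), so augmented.

augmented sixth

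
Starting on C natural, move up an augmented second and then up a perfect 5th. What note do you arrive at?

A#

An augmented second up from C is D# (letter D, 3 semitones up).
A perfect fifth up from D# is A# (letter A, 7 semitones up).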